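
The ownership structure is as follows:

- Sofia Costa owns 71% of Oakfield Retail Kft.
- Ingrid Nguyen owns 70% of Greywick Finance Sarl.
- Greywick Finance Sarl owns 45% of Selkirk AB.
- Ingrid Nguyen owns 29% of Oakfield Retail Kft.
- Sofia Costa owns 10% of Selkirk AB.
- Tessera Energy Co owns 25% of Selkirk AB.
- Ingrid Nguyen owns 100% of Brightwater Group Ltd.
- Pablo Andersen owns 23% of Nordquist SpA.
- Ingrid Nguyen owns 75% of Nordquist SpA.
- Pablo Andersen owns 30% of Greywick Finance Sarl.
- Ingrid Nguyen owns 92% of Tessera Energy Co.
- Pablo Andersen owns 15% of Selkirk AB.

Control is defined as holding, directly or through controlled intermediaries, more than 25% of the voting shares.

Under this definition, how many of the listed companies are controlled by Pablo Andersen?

Pablo holds 30% of Greywick, so Pablo controls Greywick.
Greywick and Pablo together hold 45% + 15% = 60% of Selkirk, so Pablo controls Selkirk.
No other company's threshold is met.
Pablo controls 2 companies.

2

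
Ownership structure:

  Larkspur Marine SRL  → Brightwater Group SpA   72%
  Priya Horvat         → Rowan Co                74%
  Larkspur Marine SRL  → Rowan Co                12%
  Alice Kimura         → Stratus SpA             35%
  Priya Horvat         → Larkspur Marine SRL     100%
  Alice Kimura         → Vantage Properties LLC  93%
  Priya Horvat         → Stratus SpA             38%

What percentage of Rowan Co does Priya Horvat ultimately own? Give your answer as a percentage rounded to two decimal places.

86.00%

Priya reaches Rowan along 2 paths.
Direct stake: 74% = 74%.
Via Larkspur: 100% × 12% = 12%.
Total: 74% + 12% = 86%.
Rounded: 86.00%.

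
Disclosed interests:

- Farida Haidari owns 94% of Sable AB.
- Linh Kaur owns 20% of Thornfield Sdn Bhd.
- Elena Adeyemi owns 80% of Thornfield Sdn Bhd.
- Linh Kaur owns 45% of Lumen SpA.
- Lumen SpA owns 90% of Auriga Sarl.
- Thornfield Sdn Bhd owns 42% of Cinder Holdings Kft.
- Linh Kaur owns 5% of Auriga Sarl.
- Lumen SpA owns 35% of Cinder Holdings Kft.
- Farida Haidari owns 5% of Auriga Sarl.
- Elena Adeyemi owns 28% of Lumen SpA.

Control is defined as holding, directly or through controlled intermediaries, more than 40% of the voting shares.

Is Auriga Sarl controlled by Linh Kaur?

Yes

Linh holds 45% of Lumen, so Linh controls Lumen.
Lumen and Linh together hold 90% + 5% = 95% of Auriga, so Linh controls Auriga.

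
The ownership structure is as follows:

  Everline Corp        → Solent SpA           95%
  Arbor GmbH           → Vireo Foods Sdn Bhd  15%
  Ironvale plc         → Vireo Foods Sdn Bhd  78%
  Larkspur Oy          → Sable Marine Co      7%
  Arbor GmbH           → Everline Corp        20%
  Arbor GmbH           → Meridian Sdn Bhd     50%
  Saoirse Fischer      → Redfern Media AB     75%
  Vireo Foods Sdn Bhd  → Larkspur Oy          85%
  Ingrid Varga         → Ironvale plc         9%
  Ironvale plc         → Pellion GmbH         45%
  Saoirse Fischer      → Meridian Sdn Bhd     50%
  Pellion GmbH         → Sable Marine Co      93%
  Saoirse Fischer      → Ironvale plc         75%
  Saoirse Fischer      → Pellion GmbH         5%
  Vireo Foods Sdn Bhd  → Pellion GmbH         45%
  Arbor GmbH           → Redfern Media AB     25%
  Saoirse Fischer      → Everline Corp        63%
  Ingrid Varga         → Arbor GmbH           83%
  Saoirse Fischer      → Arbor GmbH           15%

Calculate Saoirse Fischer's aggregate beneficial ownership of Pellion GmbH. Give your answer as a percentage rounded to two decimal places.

66.09%

Saoirse reaches Pellion along 4 paths.
Via Ironvale → Vireo: 75% × 78% × 45% = 26.325%.
Via Arbor → Vireo: 15% × 15% × 45% = 1.0125%.
Via Ironvale: 75% × 45% = 33.75%.
Direct stake: 5% = 5%.
Total: 26.325% + 1.0125% + 33.75% + 5% = 66.0875%.
Rounded: 66.09%.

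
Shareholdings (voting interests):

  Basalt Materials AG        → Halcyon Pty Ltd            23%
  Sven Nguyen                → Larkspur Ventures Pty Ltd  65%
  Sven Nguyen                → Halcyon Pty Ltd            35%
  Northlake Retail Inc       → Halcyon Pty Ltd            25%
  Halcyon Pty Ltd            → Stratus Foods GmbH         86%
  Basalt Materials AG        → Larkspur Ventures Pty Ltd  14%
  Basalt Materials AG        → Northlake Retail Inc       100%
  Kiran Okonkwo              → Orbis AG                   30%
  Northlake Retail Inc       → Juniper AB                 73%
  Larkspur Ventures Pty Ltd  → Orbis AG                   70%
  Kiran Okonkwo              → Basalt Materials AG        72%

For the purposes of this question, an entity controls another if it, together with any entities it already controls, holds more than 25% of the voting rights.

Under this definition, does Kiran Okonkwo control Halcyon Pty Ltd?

Kiran holds 72% of Basalt, so Kiran controls Basalt.
Basalt holds 100% of Northlake, so Kiran controls Northlake.
Northlake and Basalt together hold 25% + 23% = 48% of Halcyon, so Kiran controls Halcyon.

Yes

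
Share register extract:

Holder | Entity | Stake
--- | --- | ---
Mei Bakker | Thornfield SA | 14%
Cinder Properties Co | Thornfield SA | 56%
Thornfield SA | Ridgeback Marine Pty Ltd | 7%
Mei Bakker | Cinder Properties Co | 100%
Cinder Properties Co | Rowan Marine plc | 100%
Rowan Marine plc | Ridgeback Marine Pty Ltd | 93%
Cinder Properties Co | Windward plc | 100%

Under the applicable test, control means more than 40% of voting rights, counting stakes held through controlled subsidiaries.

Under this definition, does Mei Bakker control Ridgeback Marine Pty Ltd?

Yes

Mei holds 100% of Cinder, so Mei controls Cinder.
Cinder holds 100% of Rowan, so Mei controls Rowan.
Cinder and Mei together hold 56% + 14% = 70% of Thornfield, so Mei controls Thornfield.
Thornfield and Rowan together hold 7% + 93% = 100% of Ridgeback, so Mei controls Ridgeback.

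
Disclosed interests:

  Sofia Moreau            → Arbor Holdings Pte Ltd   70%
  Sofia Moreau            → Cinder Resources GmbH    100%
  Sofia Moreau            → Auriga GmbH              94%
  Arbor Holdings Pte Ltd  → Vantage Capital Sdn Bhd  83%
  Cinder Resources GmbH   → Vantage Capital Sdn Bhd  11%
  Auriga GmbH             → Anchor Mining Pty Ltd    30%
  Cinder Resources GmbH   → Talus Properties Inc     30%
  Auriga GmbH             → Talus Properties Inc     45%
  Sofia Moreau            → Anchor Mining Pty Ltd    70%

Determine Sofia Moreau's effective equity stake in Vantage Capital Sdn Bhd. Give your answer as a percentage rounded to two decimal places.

Sofia reaches Vantage along 2 paths.
Via Cinder: 100% × 11% = 11%.
Via Arbor: 70% × 83% = 58.1%.
Total: 11% + 58.1% = 69.1%.
Rounded: 69.10%.

69.10%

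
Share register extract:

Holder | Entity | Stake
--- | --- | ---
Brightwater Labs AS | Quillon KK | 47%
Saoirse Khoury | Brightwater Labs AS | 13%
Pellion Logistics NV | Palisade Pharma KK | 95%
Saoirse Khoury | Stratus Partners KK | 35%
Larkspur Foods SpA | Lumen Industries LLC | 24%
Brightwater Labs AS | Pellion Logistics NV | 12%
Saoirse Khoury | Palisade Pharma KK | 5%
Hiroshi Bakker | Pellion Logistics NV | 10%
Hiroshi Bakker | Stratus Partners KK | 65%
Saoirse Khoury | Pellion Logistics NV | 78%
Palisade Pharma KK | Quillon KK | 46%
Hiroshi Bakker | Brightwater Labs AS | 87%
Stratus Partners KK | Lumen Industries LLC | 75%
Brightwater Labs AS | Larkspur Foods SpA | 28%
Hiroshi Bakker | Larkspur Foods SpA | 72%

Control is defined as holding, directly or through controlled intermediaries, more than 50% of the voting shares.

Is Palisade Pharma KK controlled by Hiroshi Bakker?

Hiroshi holds 87% of Brightwater, so Hiroshi controls Brightwater.
Hiroshi holds 65% of Stratus, so Hiroshi controls Stratus.
Brightwater and Hiroshi together hold 28% + 72% = 100% of Larkspur, so Hiroshi controls Larkspur.
Stratus and Larkspur together hold 75% + 24% = 99% of Lumen, so Hiroshi controls Lumen.
Neither Hiroshi nor any entity Hiroshi controls holds any voting interest in Palisade.
So Hiroshi does not control Palisade.

No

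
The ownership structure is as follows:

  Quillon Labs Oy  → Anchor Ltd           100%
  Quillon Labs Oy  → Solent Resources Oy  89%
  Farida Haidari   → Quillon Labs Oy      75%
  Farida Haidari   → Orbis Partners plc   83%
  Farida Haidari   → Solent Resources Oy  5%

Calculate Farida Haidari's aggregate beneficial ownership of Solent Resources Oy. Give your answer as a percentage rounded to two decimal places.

Farida reaches Solent along 2 paths.
Direct stake: 5% = 5%.
Via Quillon: 75% × 89% = 66.75%.
Total: 5% + 66.75% = 71.75%.

71.75%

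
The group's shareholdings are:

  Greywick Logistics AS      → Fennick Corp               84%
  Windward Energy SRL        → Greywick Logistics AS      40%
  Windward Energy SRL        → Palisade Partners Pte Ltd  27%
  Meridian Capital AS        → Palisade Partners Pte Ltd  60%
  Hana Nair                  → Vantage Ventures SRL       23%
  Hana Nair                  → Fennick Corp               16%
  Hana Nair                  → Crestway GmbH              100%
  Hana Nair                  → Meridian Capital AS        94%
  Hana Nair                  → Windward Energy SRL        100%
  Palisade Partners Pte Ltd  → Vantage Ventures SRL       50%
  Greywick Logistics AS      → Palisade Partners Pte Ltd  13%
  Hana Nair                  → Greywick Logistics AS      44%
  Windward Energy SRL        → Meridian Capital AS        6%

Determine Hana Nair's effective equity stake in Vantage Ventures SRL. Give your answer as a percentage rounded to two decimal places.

71.96%

Hana reaches Vantage along 6 paths.
Via Windward → Palisade: 100% × 27% × 50% = 13.5%.
Via Greywick → Palisade: 44% × 13% × 50% = 2.86%.
Via Windward → Greywick → Palisade: 100% × 40% × 13% × 50% = 2.6%.
Via Windward → Meridian → Palisade: 100% × 6% × 60% × 50% = 1.8%.
Via Meridian → Palisade: 94% × 60% × 50% = 28.2%.
Direct stake: 23% = 23%.
Total: 13.5% + 2.86% + 2.6% + 1.8% + 28.2% + 23% = 71.96%.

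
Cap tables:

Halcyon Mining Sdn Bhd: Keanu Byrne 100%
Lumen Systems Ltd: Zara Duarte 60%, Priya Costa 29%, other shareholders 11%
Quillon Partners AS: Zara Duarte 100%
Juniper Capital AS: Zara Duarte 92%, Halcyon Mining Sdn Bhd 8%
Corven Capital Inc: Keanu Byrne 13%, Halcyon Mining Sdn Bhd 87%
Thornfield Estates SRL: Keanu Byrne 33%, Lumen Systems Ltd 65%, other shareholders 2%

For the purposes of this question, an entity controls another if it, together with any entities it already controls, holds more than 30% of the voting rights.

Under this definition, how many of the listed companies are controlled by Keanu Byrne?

Keanu holds 100% of Halcyon, so Keanu controls Halcyon.
Keanu and Halcyon together hold 13% + 87% = 100% of Corven, so Keanu controls Corven.
Keanu holds 33% of Thornfield, so Keanu controls Thornfield.
No other company's threshold is met.
Keanu controls 3 companies.

3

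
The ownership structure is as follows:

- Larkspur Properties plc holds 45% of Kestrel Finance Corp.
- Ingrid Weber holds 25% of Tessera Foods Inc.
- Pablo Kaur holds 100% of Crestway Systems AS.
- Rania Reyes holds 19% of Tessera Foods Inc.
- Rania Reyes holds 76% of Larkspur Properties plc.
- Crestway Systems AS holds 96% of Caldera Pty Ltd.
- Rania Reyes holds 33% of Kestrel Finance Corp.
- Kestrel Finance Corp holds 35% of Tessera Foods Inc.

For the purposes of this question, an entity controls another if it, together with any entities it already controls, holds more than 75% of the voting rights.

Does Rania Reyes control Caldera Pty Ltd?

No

Rania holds 76% of Larkspur, so Rania controls Larkspur.
Larkspur and Rania together hold 45% + 33% = 78% of Kestrel, so Rania controls Kestrel.
Neither Rania nor any entity Rania controls holds any voting interest in Caldera.
So Rania does not control Caldera.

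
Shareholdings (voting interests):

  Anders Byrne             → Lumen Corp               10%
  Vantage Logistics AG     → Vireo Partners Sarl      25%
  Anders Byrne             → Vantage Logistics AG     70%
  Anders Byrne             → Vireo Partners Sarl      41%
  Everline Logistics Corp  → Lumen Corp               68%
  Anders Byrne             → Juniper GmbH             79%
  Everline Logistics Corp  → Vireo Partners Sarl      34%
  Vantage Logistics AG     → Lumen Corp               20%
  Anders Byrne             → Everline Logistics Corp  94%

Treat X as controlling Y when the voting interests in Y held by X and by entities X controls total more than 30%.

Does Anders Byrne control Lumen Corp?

Anders holds 94% of Everline, so Anders controls Everline.
Anders holds 70% of Vantage, so Anders controls Vantage.
Vantage and Anders and Everline together hold 20% + 10% + 68% = 98% of Lumen, so Anders controls Lumen.

Yes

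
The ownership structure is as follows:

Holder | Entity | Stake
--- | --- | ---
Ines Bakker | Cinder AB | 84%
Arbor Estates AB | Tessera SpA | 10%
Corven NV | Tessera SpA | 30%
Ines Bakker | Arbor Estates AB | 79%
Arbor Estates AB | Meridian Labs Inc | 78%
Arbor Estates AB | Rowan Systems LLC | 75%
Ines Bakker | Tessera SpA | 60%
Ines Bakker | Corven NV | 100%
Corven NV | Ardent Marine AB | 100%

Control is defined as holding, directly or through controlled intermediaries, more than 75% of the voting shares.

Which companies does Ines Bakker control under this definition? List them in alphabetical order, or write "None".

Arbor Estates AB, Ardent Marine AB, Cinder AB, Corven NV, Meridian Labs Inc, Tessera SpA

Ines holds 79% of Arbor, so Ines controls Arbor.
Ines holds 100% of Corven, so Ines controls Corven.
Corven and Arbor and Ines together hold 30% + 10% + 60% = 100% of Tessera, so Ines controls Tessera.
Ines holds 84% of Cinder, so Ines controls Cinder.
Corven holds 100% of Ardent, so Ines controls Ardent.
Arbor holds 78% of Meridian, so Ines controls Meridian.
No other company's threshold is met.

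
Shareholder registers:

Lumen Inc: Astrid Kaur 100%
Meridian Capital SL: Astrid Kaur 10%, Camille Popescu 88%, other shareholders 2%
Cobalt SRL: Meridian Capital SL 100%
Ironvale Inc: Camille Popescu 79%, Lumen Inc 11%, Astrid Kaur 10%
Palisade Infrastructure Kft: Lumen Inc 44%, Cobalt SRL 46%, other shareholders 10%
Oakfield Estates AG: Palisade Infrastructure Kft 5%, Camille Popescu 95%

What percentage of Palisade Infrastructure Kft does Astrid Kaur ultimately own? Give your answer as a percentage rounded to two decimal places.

Astrid reaches Palisade along 2 paths.
Via Lumen: 100% × 44% = 44%.
Via Meridian → Cobalt: 10% × 100% × 46% = 4.6%.
Total: 44% + 4.6% = 48.6%.
Rounded: 48.60%.

48.60%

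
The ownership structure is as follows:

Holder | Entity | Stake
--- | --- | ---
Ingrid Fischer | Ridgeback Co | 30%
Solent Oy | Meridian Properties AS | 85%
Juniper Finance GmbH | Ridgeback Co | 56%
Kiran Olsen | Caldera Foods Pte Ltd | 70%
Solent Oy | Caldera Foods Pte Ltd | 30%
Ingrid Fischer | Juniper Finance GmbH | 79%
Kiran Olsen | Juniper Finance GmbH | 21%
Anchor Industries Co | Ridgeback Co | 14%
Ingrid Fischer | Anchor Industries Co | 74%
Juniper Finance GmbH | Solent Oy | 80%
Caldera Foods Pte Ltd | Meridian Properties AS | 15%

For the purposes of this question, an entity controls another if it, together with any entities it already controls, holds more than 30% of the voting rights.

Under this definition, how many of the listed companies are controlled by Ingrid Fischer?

5

Ingrid holds 79% of Juniper, so Ingrid controls Juniper.
Ingrid holds 74% of Anchor, so Ingrid controls Anchor.
Ingrid and Juniper and Anchor together hold 30% + 56% + 14% = 100% of Ridgeback, so Ingrid controls Ridgeback.
Juniper holds 80% of Solent, so Ingrid controls Solent.
Solent holds 85% of Meridian, so Ingrid controls Meridian.
No other company's threshold is met.
Ingrid controls 5 companies.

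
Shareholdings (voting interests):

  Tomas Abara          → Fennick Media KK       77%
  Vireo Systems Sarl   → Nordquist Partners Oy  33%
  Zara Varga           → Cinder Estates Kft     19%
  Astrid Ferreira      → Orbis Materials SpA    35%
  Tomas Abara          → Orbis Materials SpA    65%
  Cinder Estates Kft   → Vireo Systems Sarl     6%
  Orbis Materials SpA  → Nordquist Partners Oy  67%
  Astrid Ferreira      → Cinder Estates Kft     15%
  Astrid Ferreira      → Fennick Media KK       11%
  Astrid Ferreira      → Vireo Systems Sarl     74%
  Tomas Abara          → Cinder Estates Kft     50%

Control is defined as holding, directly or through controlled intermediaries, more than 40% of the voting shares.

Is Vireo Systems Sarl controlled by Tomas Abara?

No

Tomas holds 77% of Fennick, so Tomas controls Fennick.
Tomas holds 50% of Cinder, so Tomas controls Cinder.
Tomas holds 65% of Orbis, so Tomas controls Orbis.
Orbis holds 67% of Nordquist, so Tomas controls Nordquist.
In Vireo, Tomas's side holds only 6%, not > 40%.
So Tomas does not control Vireo.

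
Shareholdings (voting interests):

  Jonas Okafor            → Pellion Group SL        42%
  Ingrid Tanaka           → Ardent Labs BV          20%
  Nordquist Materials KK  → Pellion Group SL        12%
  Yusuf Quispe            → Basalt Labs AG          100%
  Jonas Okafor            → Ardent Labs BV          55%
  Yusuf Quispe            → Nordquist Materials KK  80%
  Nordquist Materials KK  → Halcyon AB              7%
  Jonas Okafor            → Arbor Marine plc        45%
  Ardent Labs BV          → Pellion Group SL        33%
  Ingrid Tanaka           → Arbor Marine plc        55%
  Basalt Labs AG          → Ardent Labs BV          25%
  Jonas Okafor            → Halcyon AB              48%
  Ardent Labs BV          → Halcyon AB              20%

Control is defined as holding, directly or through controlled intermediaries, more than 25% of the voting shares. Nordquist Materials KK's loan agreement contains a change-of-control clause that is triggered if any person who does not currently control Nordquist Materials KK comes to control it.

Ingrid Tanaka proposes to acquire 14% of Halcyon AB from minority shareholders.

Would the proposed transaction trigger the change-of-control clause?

The purchase changes only Ingrid's holdings, so Ingrid is the only person who could newly come to control Nordquist.
Ingrid holds 55% of Arbor, so Ingrid controls Arbor.
Neither Ingrid nor any entity Ingrid controls holds any voting interest in Nordquist.
So before the transaction, Ingrid does not control Nordquist.
After the purchase, Ingrid holds 14% of Halcyon directly.
Ingrid's side now holds 14% of Halcyon, not > 25%, so Ingrid still does not control Halcyon.
After the transaction, neither Ingrid nor any entity Ingrid controls holds a voting interest in Nordquist, so Ingrid still does not control it.
No new person acquires control, so the clause is not triggered.

No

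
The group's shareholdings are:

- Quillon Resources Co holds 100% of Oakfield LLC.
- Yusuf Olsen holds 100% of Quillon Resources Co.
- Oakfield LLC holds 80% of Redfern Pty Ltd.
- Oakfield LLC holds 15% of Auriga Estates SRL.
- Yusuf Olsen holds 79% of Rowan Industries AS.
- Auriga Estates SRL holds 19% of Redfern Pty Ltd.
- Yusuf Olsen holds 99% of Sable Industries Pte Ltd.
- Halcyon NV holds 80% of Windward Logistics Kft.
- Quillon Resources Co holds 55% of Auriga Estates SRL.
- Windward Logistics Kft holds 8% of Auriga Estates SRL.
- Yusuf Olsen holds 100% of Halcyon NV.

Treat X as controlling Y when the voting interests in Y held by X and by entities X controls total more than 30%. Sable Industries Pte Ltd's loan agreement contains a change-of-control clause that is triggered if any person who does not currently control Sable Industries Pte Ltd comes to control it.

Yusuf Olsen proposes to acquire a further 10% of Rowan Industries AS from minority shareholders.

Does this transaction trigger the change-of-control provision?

No

The purchase changes only Yusuf's holdings, so Yusuf is the only person who could newly come to control Sable.
Yusuf holds 99% of Sable, so Yusuf controls Sable.
So Yusuf already controls Sable before the transaction.
After the purchase, Yusuf's direct stake in Rowan rises to 79% + 10% = 89%.
Yusuf controlled Sable already, so this is not a new person acquiring control; every other person's position is unchanged or reduced.
No new person acquires control, so the clause is not triggered.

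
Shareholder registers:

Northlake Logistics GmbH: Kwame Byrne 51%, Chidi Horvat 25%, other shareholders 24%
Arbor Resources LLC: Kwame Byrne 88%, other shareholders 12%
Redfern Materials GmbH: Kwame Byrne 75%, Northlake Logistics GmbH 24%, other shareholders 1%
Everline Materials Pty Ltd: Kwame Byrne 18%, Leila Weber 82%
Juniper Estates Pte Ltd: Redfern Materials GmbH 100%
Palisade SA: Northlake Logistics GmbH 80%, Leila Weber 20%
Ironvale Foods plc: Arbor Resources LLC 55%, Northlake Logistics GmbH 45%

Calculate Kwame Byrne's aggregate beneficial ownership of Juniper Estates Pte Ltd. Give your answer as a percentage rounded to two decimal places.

Kwame reaches Juniper along 2 paths.
Via Redfern: 75% × 100% = 75%.
Via Northlake → Redfern: 51% × 24% × 100% = 12.24%.
Total: 75% + 12.24% = 87.24%.

87.24%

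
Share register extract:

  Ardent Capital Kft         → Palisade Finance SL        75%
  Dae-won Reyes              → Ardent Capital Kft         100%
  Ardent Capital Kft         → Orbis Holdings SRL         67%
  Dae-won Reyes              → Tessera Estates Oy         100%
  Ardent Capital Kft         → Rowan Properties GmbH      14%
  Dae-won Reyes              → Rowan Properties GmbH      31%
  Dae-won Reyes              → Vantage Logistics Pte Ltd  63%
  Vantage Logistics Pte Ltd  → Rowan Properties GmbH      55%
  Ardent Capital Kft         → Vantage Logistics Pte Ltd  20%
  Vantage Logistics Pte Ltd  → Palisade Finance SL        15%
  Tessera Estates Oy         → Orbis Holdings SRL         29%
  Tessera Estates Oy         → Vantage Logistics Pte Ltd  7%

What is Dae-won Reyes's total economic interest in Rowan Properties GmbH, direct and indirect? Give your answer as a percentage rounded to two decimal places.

Dae-won reaches Rowan along 5 paths.
Direct stake: 31% = 31%.
Via Ardent → Vantage: 100% × 20% × 55% = 11%.
Via Vantage: 63% × 55% = 34.65%.
Via Tessera → Vantage: 100% × 7% × 55% = 3.85%.
Via Ardent: 100% × 14% = 14%.
Total: 31% + 11% + 34.65% + 3.85% + 14% = 94.5%.
Rounded: 94.50%.

94.50%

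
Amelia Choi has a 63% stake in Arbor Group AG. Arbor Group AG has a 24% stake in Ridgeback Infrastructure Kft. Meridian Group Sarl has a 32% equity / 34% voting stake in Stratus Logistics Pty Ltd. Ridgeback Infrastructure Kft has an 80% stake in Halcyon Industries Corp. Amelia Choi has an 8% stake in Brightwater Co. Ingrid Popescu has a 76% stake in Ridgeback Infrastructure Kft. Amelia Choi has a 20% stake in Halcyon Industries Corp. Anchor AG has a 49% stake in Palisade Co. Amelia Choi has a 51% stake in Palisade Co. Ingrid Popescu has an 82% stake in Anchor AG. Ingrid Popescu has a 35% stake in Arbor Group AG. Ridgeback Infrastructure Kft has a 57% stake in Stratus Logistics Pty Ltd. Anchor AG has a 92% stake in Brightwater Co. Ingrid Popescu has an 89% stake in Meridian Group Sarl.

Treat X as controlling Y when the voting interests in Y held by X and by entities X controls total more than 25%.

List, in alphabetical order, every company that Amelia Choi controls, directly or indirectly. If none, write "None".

Amelia holds 63% of Arbor, so Amelia controls Arbor.
Amelia holds 51% of Palisade, so Amelia controls Palisade.
No other company's threshold is met.

Arbor Group AG, Palisade Co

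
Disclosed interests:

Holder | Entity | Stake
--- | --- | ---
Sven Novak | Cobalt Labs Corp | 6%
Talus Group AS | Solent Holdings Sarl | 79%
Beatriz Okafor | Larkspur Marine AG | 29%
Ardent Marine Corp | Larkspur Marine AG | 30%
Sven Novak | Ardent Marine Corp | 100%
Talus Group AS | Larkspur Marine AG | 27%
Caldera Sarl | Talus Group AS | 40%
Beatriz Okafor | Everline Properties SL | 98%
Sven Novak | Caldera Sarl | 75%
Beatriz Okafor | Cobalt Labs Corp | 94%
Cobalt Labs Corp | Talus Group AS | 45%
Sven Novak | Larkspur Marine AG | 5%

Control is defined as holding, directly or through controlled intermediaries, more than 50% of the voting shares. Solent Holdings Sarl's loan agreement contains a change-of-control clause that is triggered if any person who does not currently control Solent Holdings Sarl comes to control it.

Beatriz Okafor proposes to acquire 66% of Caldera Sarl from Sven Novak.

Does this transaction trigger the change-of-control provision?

The purchase adds only to Beatriz's holdings (Sven's stake shrinks), so Beatriz is the only person who could newly come to control Solent.
Beatriz holds 94% of Cobalt, so Beatriz controls Cobalt.
Beatriz holds 98% of Everline, so Beatriz controls Everline.
Neither Beatriz nor any entity Beatriz controls holds any voting interest in Solent.
So before the transaction, Beatriz does not control Solent.
After the purchase, Beatriz holds 66% of Caldera directly, and Sven's stake falls to 9%.
Beatriz holds 66% of Caldera, so Beatriz controls Caldera.
Cobalt and Caldera together hold 45% + 40% = 85% of Talus, so Beatriz controls Talus.
Talus holds 79% of Solent, so Beatriz controls Solent.
Beatriz did not control Solent before and does after, so the clause is triggered.

Yes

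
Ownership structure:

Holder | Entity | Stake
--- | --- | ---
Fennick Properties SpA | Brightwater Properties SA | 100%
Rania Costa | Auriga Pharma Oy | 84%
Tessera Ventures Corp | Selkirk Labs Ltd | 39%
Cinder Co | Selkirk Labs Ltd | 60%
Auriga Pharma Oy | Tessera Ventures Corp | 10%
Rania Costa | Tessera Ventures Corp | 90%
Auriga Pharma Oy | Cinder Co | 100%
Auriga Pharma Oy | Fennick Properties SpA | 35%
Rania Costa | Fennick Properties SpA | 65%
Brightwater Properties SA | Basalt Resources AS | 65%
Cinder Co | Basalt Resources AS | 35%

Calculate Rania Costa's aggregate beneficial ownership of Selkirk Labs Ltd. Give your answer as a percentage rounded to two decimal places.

Rania reaches Selkirk along 3 paths.
Via Auriga → Cinder: 84% × 100% × 60% = 50.4%.
Via Tessera: 90% × 39% = 35.1%.
Via Auriga → Tessera: 84% × 10% × 39% = 3.276%.
Total: 50.4% + 35.1% + 3.276% = 88.776%.
Rounded: 88.78%.

88.78%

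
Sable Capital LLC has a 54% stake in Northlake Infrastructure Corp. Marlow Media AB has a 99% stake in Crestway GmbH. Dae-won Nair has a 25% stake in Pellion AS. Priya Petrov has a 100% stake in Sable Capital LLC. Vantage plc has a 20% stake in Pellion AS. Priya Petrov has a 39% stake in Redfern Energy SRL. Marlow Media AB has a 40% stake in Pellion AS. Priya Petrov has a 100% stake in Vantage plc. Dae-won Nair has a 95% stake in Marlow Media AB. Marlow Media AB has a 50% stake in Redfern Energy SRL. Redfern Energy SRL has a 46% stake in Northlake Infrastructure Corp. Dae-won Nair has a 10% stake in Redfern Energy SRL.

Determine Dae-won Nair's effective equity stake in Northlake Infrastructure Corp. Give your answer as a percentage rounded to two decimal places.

Dae-won reaches Northlake along 2 paths.
Via Marlow → Redfern: 95% × 50% × 46% = 21.85%.
Via Redfern: 10% × 46% = 4.6%.
Total: 21.85% + 4.6% = 26.45%.

26.45%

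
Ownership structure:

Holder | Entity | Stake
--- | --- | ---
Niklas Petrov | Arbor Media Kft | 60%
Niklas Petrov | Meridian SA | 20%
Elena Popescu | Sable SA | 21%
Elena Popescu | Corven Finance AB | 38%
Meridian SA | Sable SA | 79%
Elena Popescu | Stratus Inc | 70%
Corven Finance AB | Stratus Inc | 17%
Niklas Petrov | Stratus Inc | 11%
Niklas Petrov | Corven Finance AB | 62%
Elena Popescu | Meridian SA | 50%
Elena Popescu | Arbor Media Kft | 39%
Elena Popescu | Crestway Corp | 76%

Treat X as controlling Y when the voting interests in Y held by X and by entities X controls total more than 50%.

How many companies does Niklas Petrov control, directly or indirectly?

2

Niklas holds 60% of Arbor, so Niklas controls Arbor.
Niklas holds 62% of Corven, so Niklas controls Corven.
No other company's threshold is met.
Niklas controls 2 companies.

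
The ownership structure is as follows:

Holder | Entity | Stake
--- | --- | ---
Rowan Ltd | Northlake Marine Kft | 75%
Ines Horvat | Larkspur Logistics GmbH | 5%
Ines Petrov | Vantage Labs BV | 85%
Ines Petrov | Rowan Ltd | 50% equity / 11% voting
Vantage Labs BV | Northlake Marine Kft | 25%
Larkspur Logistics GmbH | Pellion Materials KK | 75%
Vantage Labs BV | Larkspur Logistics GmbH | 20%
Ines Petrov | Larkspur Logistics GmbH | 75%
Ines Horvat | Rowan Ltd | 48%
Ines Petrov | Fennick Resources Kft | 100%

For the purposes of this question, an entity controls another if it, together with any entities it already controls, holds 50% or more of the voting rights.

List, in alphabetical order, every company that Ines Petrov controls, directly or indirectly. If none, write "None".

Fennick Resources Kft, Larkspur Logistics GmbH, Pellion Materials KK, Vantage Labs BV

Ines Petrov holds 85% of Vantage, so Ines Petrov controls Vantage.
Ines Petrov and Vantage together hold 75% + 20% = 95% of Larkspur, so Ines Petrov controls Larkspur.
Larkspur holds 75% of Pellion, so Ines Petrov controls Pellion.
Ines Petrov holds 100% of Fennick, so Ines Petrov controls Fennick.
No other company's threshold is met.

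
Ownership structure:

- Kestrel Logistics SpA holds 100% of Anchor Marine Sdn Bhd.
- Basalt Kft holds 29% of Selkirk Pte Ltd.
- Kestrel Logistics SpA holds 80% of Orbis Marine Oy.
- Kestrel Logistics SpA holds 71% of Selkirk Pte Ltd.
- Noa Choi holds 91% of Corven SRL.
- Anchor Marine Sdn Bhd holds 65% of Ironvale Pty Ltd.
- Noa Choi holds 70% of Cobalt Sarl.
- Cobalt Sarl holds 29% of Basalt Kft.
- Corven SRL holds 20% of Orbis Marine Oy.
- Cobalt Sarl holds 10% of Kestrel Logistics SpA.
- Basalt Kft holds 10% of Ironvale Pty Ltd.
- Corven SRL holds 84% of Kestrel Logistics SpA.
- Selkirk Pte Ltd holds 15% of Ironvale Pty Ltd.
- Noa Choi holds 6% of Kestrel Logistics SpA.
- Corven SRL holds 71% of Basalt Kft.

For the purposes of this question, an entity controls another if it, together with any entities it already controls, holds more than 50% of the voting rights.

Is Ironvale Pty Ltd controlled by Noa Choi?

Noa holds 70% of Cobalt, so Noa controls Cobalt.
Noa holds 91% of Corven, so Noa controls Corven.
Noa and Corven and Cobalt together hold 6% + 84% + 10% = 100% of Kestrel, so Noa controls Kestrel.
Corven and Cobalt together hold 71% + 29% = 100% of Basalt, so Noa controls Basalt.
Kestrel and Basalt together hold 71% + 29% = 100% of Selkirk, so Noa controls Selkirk.
Kestrel holds 100% of Anchor, so Noa controls Anchor.
Basalt and Selkirk and Anchor together hold 10% + 15% + 65% = 90% of Ironvale, so Noa controls Ironvale.

Yes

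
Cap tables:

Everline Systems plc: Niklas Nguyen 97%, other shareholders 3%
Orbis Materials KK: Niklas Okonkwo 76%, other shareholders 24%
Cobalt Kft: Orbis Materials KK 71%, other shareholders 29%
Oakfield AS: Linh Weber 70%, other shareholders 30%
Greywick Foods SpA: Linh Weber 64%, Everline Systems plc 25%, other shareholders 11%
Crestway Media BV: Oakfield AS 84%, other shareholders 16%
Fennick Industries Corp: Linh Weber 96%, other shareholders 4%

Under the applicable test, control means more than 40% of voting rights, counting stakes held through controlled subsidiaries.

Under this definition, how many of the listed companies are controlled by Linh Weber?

Linh holds 70% of Oakfield, so Linh controls Oakfield.
Linh holds 64% of Greywick, so Linh controls Greywick.
Oakfield holds 84% of Crestway, so Linh controls Crestway.
Linh holds 96% of Fennick, so Linh controls Fennick.
No other company's threshold is met.
Linh controls 4 companies.

4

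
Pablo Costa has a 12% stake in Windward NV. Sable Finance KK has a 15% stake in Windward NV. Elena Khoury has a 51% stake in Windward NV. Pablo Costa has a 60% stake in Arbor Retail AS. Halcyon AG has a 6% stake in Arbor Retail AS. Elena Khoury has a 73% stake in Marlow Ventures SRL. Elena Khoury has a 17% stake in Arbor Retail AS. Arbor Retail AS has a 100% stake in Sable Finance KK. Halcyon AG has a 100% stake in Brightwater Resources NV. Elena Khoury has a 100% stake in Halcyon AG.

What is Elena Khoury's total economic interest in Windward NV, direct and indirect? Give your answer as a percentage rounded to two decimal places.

Elena reaches Windward along 3 paths.
Direct stake: 51% = 51%.
Via Arbor → Sable: 17% × 100% × 15% = 2.55%.
Via Halcyon → Arbor → Sable: 100% × 6% × 100% × 15% = 0.9%.
Total: 51% + 2.55% + 0.9% = 54.45%.

54.45%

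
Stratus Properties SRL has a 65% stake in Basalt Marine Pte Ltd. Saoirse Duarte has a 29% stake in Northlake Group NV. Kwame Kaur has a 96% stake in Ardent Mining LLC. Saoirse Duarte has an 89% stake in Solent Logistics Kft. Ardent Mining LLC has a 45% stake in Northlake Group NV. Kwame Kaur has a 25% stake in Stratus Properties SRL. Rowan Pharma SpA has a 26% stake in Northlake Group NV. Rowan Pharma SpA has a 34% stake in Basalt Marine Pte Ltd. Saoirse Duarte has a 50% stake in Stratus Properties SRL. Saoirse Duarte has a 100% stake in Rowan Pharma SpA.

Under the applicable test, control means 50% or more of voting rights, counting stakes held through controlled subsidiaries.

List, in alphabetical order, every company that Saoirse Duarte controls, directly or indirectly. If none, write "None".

Basalt Marine Pte Ltd, Northlake Group NV, Rowan Pharma SpA, Solent Logistics Kft, Stratus Properties SRL

Saoirse holds 50% of Stratus, so Saoirse controls Stratus.
Saoirse holds 89% of Solent, so Saoirse controls Solent.
Saoirse holds 100% of Rowan, so Saoirse controls Rowan.
Rowan and Saoirse together hold 26% + 29% = 55% of Northlake, so Saoirse controls Northlake.
Stratus and Rowan together hold 65% + 34% = 99% of Basalt, so Saoirse controls Basalt.
No other company's threshold is met.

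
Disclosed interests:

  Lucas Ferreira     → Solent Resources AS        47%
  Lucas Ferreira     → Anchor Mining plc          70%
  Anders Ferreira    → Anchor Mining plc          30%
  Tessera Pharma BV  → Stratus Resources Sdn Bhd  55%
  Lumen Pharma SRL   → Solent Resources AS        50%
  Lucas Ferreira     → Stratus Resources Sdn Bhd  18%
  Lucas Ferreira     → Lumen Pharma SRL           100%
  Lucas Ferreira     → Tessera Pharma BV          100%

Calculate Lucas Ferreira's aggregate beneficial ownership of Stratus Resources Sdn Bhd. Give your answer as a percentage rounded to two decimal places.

73.00%

Lucas reaches Stratus along 2 paths.
Via Tessera: 100% × 55% = 55%.
Direct stake: 18% = 18%.
Total: 55% + 18% = 73%.
Rounded: 73.00%.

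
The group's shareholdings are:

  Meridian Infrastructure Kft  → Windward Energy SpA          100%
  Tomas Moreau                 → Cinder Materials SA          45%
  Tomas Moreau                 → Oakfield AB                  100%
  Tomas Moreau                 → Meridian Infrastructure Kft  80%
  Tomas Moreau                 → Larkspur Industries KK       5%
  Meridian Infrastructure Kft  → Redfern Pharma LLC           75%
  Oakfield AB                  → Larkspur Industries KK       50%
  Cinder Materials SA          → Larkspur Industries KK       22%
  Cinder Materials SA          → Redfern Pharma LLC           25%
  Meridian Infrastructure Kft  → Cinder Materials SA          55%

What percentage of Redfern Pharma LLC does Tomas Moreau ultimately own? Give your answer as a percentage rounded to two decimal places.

Tomas reaches Redfern along 3 paths.
Via Meridian: 80% × 75% = 60%.
Via Meridian → Cinder: 80% × 55% × 25% = 11%.
Via Cinder: 45% × 25% = 11.25%.
Total: 60% + 11% + 11.25% = 82.25%.

82.25%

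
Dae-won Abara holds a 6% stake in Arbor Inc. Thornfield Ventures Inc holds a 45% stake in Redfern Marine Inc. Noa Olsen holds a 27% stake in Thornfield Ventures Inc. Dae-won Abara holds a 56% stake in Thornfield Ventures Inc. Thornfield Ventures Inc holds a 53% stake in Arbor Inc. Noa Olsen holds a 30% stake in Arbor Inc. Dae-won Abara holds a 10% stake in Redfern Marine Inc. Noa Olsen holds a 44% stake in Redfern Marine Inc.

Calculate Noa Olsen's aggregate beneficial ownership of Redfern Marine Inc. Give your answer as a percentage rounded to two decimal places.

Noa reaches Redfern along 2 paths.
Direct stake: 44% = 44%.
Via Thornfield: 27% × 45% = 12.15%.
Total: 44% + 12.15% = 56.15%.

56.15%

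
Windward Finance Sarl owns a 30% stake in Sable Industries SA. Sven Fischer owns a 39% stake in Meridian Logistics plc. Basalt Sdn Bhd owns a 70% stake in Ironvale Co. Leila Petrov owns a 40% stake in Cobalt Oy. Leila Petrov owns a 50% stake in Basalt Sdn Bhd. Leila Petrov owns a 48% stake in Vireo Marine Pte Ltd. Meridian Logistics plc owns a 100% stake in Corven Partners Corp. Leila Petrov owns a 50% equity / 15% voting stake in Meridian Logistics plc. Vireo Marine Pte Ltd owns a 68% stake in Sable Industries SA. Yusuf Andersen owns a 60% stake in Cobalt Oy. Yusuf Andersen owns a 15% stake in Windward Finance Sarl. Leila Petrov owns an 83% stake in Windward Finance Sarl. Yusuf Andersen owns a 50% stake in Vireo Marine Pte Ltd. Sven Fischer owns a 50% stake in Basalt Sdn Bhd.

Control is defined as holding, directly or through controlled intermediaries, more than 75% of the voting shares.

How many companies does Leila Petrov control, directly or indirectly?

1

Leila holds 83% of Windward, so Leila controls Windward.
No other company's threshold is met.
Leila controls 1 company.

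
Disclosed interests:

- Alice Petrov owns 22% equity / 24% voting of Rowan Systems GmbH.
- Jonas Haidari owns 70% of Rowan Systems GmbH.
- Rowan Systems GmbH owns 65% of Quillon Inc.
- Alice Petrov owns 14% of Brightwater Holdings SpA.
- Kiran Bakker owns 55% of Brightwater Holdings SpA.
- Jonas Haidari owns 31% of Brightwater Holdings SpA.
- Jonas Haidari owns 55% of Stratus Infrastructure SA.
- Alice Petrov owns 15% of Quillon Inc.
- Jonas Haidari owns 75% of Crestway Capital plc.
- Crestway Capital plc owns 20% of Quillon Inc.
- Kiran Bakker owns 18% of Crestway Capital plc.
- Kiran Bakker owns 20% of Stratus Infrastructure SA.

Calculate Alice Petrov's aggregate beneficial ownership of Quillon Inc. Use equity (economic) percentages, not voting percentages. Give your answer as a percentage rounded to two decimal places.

Alice reaches Quillon along 2 paths.
Via Rowan: 22% × 65% = 14.3%.
Direct stake: 15% = 15%.
Total: 14.3% + 15% = 29.3%.
Rounded: 29.30%.

29.30%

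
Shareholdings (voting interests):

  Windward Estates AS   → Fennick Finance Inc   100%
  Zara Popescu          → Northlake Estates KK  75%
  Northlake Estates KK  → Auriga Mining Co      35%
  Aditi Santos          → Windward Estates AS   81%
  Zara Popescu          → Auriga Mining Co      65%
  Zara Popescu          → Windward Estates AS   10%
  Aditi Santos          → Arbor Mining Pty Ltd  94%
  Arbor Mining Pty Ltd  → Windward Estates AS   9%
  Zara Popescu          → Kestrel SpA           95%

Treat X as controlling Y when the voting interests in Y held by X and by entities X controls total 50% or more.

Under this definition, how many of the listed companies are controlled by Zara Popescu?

3

Zara holds 95% of Kestrel, so Zara controls Kestrel.
Zara holds 75% of Northlake, so Zara controls Northlake.
Zara and Northlake together hold 65% + 35% = 100% of Auriga, so Zara controls Auriga.
No other company's threshold is met.
Zara controls 3 companies.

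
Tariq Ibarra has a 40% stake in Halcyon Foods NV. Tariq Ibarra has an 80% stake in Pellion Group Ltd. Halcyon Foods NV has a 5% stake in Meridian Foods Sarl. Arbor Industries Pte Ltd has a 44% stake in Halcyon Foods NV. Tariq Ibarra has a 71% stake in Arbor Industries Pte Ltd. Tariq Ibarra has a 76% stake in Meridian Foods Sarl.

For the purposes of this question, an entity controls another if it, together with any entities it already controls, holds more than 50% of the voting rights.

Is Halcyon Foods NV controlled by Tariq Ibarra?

Tariq holds 71% of Arbor, so Tariq controls Arbor.
Tariq and Arbor together hold 40% + 44% = 84% of Halcyon, so Tariq controls Halcyon.

Yes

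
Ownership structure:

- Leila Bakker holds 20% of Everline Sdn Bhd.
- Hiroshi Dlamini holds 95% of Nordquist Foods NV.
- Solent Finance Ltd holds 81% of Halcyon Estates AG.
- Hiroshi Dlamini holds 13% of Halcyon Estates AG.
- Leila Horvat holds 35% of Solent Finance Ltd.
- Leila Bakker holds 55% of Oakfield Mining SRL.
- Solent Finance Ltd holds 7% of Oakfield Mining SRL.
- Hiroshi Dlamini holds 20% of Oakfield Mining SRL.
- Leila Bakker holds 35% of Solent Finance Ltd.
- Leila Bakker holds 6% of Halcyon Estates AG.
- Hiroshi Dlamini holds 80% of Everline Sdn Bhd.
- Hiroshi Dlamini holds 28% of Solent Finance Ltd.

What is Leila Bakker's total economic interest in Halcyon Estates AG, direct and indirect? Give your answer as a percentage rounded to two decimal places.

Leila Bakker reaches Halcyon along 2 paths.
Direct stake: 6% = 6%.
Via Solent: 35% × 81% = 28.35%.
Total: 6% + 28.35% = 34.35%.

34.35%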